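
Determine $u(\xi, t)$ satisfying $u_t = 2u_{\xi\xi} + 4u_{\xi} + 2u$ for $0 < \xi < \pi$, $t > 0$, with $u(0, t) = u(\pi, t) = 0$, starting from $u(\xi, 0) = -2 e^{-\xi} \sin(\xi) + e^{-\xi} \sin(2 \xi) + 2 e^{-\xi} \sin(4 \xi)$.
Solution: Substitute $u = e^{-\xi}w$.
Then $u_{\xi} = e^{-\xi}(w_{\xi} - w)$, $u_{\xi\xi} = e^{-\xi}(w_{\xi\xi} - 2w_{\xi} + w)$, $u_t = e^{-\xi}w_t$; substituting and dividing by $e^{-\xi}$, the lower-order terms cancel: $w_t = 2w_{\xi\xi}$ (standard heat equation).
Data for $w$: $w(\xi,0) = e^{\xi}u(\xi,0) = -2 \sin(\xi) + \sin(2 \xi) + 2 \sin(4 \xi)$. The boundary conditions carry over: $w(0,t) = w(\pi,t) = 0$.
Separating variables: $w = \sum c_n e^{-2n^2t} \sin(n\xi)$. From $w(\xi,0) = -2 \sin(\xi) + \sin(2 \xi) + 2 \sin(4 \xi)$: $c_1=-2, c_2=1, c_4=2$.
So $w(\xi,t) = -2 e^{-2 t} \sin(\xi) + e^{-8 t} \sin(2 \xi) + 2 e^{-32 t} \sin(4 \xi)$, and $u(\xi,t) = e^{-\xi}w(\xi,t)$.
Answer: $u(\xi, t) = -2 e^{-\xi} e^{-2 t} \sin(\xi) + e^{-\xi} e^{-8 t} \sin(2 \xi) + 2 e^{-\xi} e^{-32 t} \sin(4 \xi)$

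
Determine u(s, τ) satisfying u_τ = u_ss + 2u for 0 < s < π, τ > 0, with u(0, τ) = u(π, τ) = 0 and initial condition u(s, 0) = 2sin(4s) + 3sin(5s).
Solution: Substitute u = exp(2τ)w, i.e. w = exp(-2τ)u.
By the product rule, u_τ = exp(2τ)(w_τ + 2w), u_ss = exp(2τ)w_ss.
Substituting into the PDE and dividing by exp(2τ): w_τ + 2w = w_ss + 2w.
The lower-order terms cancel, leaving the standard heat equation w_τ = w_ss.
Initial data for w: w(s,0) = u(s,0) = 2sin(4s) + 3sin(5s). The boundary conditions carry over: w(0,τ) = w(π,τ) = 0.
Solve for w:
  Using separation of variables w = X(s)T(τ):
  Eigenfunctions: sin(ns), n = 1, 2, 3, ...
  General solution: w(s, τ) = Σ c_n sin(ns) exp(-n² τ)
  Matching w(s,0) = 2sin(4s) + 3sin(5s) term by term: c_4=2, c_5=3.
Hence w(s,τ) = 2exp(-16τ)sin(4s) + 3exp(-25τ)sin(5s).
Transform back: u(s,τ) = exp(2τ)w(s,τ).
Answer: u(s, τ) = 2exp(-14τ)sin(4s) + 3exp(-23τ)sin(5s)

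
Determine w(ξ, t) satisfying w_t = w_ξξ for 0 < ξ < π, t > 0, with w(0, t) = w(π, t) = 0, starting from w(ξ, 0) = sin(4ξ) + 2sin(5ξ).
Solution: Using separation of variables w = X(ξ)T(t):
Eigenfunctions: sin(nξ), n = 1, 2, 3, ...
General solution: w(ξ, t) = Σ c_n sin(nξ) exp(-n² t)
Matching w(ξ,0) = sin(4ξ) + 2sin(5ξ) term by term: c_4=1, c_5=2.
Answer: w(ξ, t) = exp(-16t)sin(4ξ) + 2exp(-25t)sin(5ξ)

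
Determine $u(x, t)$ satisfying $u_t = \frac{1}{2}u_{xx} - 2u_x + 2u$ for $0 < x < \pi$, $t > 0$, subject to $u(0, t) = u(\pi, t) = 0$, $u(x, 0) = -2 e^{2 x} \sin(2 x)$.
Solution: Substitute $u = e^{2x}w$, i.e. $w = e^{-2x}u$.
By the product rule, $u_x = e^{2x}(w_x + 2w)$, $u_{xx} = e^{2x}(w_{xx} + 4w_x + 4w)$, $u_t = e^{2x}w_t$.
Substituting into the PDE and dividing by $e^{2x}$: $w_t = \frac{1}{2}(w_{xx} + 4w_x + 4w) - 2(w_x + 2w) + 2w$.
The lower-order terms cancel, leaving the standard heat equation $w_t = \frac{1}{2}w_{xx}$.
Initial data for $w$: $w(x,0) = e^{-2x}u(x,0) = -2 \sin(2 x)$. The boundary conditions carry over: $w(0,t) = w(\pi,t) = 0$.
Solve for $w$:
  Using separation of variables $w = X(x)T(t)$:
  Eigenfunctions: $\sin(nx)$, $n = 1, 2, 3, \ldots$
  General solution: $w(x, t) = \sum c_n \sin(nx) e^{-n^2 t/2}$
  Matching $w(x,0) = -2 \sin(2 x)$ term by term: $c_2=-2$.
Hence $w(x,t) = -2 e^{-2 t} \sin(2 x)$.
Transform back: $u(x,t) = e^{2x}w(x,t)$.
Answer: $u(x, t) = -2 e^{-2 t} e^{2 x} \sin(2 x)$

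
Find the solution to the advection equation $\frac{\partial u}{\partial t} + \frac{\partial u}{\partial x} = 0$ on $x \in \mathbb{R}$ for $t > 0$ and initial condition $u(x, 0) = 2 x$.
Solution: By characteristics ($dx/dt = 1$), $u(x,t) = f(x - t)$ with $f = u( \cdot , 0)$.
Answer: $u(x, t) = -2 t + 2 x$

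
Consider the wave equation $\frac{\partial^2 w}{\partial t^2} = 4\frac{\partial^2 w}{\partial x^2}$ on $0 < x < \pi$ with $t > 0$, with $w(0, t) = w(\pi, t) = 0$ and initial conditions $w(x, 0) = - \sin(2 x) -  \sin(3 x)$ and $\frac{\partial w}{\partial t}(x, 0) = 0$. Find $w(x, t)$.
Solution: Separating variables: $w = \sum [A_n \cos(\omega_n t) + B_n \sin(\omega_n t)] \sin(nx)$, $\omega_n = 2n$. From ICs: $A_2=-1, A_3=-1$.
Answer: $w(x, t) = - \sin(2 x) \cos(4 t) -  \sin(3 x) \cos(6 t)$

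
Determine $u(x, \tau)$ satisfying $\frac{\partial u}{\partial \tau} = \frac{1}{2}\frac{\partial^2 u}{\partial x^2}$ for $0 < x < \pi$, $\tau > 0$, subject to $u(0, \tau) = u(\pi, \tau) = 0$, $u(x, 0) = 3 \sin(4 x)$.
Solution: Using separation of variables $u = X(x)T(\tau)$:
Eigenfunctions: $\sin(nx)$, $n = 1, 2, 3, \ldots$
General solution: $u(x, \tau) = \sum c_n \sin(nx) e^{-n^2 \tau/2}$
Matching $u(x,0) = 3 \sin(4 x)$ term by term: $c_4=3$.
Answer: $u(x, \tau) = 3 e^{-8 \tau} \sin(4 x)$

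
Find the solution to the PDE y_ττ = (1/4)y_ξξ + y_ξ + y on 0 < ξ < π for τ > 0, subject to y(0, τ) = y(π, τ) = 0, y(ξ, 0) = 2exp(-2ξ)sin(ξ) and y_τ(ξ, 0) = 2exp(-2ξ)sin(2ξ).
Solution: Substitute y = exp(-2ξ)u.
Then y_ξ = exp(-2ξ)(u_ξ - 2u), y_ξξ = exp(-2ξ)(u_ξξ - 4u_ξ + 4u), y_ττ = exp(-2ξ)u_ττ; substituting and dividing by exp(-2ξ), the lower-order terms cancel: u_ττ = (1/4)u_ξξ (standard wave equation).
Data for u: u(ξ,0) = exp(2ξ)y(ξ,0) = 2sin(ξ); u_τ(ξ,0) = exp(2ξ)y_τ(ξ,0) = 2sin(2ξ). The boundary conditions carry over: u(0,τ) = u(π,τ) = 0.
Separating variables: u = Σ [A_n cos(ω_n τ) + B_n sin(ω_n τ)] sin(nξ), ω_n = n/2. From ICs (B_n = velocity coefficient / ω_n): A_1=2, B_2=2.
So u(ξ,τ) = 2sin(ξ)cos(τ/2) + 2sin(2ξ)sin(τ), and y(ξ,τ) = exp(-2ξ)u(ξ,τ).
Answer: y(ξ, τ) = 2exp(-2ξ)sin(ξ)cos(τ/2) + 2exp(-2ξ)sin(2ξ)sin(τ)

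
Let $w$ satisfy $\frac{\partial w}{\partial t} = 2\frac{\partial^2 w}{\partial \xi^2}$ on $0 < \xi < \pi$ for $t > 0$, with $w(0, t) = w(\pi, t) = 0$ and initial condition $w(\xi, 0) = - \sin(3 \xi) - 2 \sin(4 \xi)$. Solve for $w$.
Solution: Separating variables: $w = \sum c_n e^{-2n^2t} \sin(n\xi)$. From $w(\xi,0) = - \sin(3 \xi) - 2 \sin(4 \xi)$: $c_3=-1, c_4=-2$.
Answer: $w(\xi, t) = - e^{-18 t} \sin(3 \xi) - 2 e^{-32 t} \sin(4 \xi)$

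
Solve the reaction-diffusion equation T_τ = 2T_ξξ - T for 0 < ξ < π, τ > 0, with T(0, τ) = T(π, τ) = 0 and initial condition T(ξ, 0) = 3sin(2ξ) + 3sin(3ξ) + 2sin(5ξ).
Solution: Substitute T = exp(-τ)u.
Then T_τ = exp(-τ)(u_τ - u), T_ξξ = exp(-τ)u_ξξ; substituting and dividing by exp(-τ), the lower-order terms cancel: u_τ = 2u_ξξ (standard heat equation).
Data for u: u(ξ,0) = T(ξ,0) = 3sin(2ξ) + 3sin(3ξ) + 2sin(5ξ). The boundary conditions carry over: u(0,τ) = u(π,τ) = 0.
Separating variables: u = Σ c_n exp(-2n²τ) sin(nξ). From u(ξ,0) = 3sin(2ξ) + 3sin(3ξ) + 2sin(5ξ): c_2=3, c_3=3, c_5=2.
So u(ξ,τ) = 3exp(-8τ)sin(2ξ) + 3exp(-18τ)sin(3ξ) + 2exp(-50τ)sin(5ξ), and T(ξ,τ) = exp(-τ)u(ξ,τ).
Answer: T(ξ, τ) = 3exp(-9τ)sin(2ξ) + 3exp(-19τ)sin(3ξ) + 2exp(-51τ)sin(5ξ)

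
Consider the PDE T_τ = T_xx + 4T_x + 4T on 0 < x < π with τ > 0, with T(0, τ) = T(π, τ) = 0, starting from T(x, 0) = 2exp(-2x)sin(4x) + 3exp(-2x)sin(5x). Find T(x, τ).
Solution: Substitute T = exp(-2x)u, i.e. u = exp(2x)T.
By the product rule, T_x = exp(-2x)(u_x - 2u), T_xx = exp(-2x)(u_xx - 4u_x + 4u), T_τ = exp(-2x)u_τ.
Substituting into the PDE and dividing by exp(-2x): u_τ = (u_xx - 4u_x + 4u) + 4(u_x - 2u) + 4u.
The lower-order terms cancel, leaving the standard heat equation u_τ = u_xx.
Initial data for u: u(x,0) = exp(2x)T(x,0) = 2sin(4x) + 3sin(5x). The boundary conditions carry over: u(0,τ) = u(π,τ) = 0.
Solve for u:
  Using separation of variables u = X(x)G(τ):
  Eigenfunctions: sin(nx), n = 1, 2, 3, ...
  General solution: u(x, τ) = Σ c_n sin(nx) exp(-n² τ)
  Matching u(x,0) = 2sin(4x) + 3sin(5x) term by term: c_4=2, c_5=3.
Hence u(x,τ) = 2exp(-16τ)sin(4x) + 3exp(-25τ)sin(5x).
Transform back: T(x,τ) = exp(-2x)u(x,τ).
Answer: T(x, τ) = 2exp(-2x)exp(-16τ)sin(4x) + 3exp(-2x)exp(-25τ)sin(5x)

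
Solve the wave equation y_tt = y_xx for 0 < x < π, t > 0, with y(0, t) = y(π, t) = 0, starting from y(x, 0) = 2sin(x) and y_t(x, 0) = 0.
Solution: Separating variables: y = Σ [A_n cos(ω_n t) + B_n sin(ω_n t)] sin(nx), ω_n = n. From ICs: A_1=2.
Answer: y(x, t) = 2sin(x)cos(t)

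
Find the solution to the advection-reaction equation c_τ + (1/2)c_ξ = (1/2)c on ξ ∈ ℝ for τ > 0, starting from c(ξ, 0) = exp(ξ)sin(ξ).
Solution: Substitute c = exp(ξ)u.
Then c_ξ = exp(ξ)(u_ξ + u), c_τ = exp(ξ)u_τ; substituting and dividing by exp(ξ), the lower-order terms cancel: u_τ + (1/2)u_ξ = 0 (standard advection equation).
Data for u: u(ξ,0) = exp(-ξ)c(ξ,0) = sin(ξ).
By characteristics (dξ/dτ = 1/2), u(ξ,τ) = f(ξ - (1/2)τ) with f = u(·, 0).
So u(ξ,τ) = sin(ξ - τ/2), and c(ξ,τ) = exp(ξ)u(ξ,τ).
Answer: c(ξ, τ) = exp(ξ)sin(ξ - τ/2)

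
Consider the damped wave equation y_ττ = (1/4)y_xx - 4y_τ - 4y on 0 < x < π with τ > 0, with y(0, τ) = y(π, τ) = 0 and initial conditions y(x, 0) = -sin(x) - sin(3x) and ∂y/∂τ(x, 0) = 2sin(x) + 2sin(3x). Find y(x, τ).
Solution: Substitute y = exp(-2τ)u.
Then y_τ = exp(-2τ)(u_τ - 2u), y_ττ = exp(-2τ)(u_ττ - 4u_τ + 4u), y_xx = exp(-2τ)u_xx; substituting and dividing by exp(-2τ), the lower-order terms cancel: u_ττ = (1/4)u_xx (standard wave equation).
Data for u: u(x,0) = y(x,0) = -sin(x) - sin(3x); u_τ(x,0) = y_τ(x,0) + 2y(x,0) = 0. The boundary conditions carry over: u(0,τ) = u(π,τ) = 0.
Separating variables: u = Σ [A_n cos(ω_n τ) + B_n sin(ω_n τ)] sin(nx), ω_n = n/2. From ICs: A_1=-1, A_3=-1.
So u(x,τ) = -sin(x)cos(τ/2) - sin(3x)cos(3τ/2), and y(x,τ) = exp(-2τ)u(x,τ).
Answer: y(x, τ) = -exp(-2τ)sin(x)cos(τ/2) - exp(-2τ)sin(3x)cos(3τ/2)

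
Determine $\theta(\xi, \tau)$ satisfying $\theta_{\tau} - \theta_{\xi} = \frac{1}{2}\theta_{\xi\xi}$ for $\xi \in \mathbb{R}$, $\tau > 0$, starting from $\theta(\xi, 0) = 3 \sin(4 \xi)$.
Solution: Change to a moving frame: let $\eta = \xi + \tau$, $\sigma = \tau$ and write $\theta(\xi,\tau) = u(\eta,\sigma)$.
By the chain rule $\theta_{\tau} = u_{\sigma} + u_{\eta}$, $\theta_{\xi} = u_{\eta}$, $\theta_{\xi\xi} = u_{\eta\eta}$.
Then $\theta_{\tau} - \theta_{\xi} = u_{\sigma}$: the advection term cancels and the PDE becomes the heat equation $u_{\sigma} = \frac{1}{2}u_{\eta\eta}$ on $\eta \in \mathbb{R}$.
Initial data: $u(\eta,0) = \theta(\eta,0) = 3 \sin(4 \eta)$.
On $\eta \in \mathbb{R}$ each mode satisfies $(\sin(n\eta))'' = -n^2 \sin(n\eta)$, so $e^{-n^2\sigma/2} \sin(n\eta)$ solves the heat equation; by superposition $u(\eta,\sigma) = \sum c_n e^{-n^2\sigma/2} \sin(n\eta)$.
Reading off the coefficients: $c_4=3$, so $u(\eta,\sigma) = 3 e^{-8 \sigma} \sin(4 \eta)$.
Substituting back $\eta = \xi + \tau$, $\sigma = \tau$: $\theta(\xi,\tau) = u(\xi + \tau, \tau)$.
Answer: $\theta(\xi, \tau) = 3 e^{-8 \tau} \sin(4 \tau + 4 \xi)$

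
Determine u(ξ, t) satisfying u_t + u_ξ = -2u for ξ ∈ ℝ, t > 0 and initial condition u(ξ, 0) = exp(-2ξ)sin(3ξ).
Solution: Substitute u = exp(-2ξ)w.
Then u_ξ = exp(-2ξ)(w_ξ - 2w), u_t = exp(-2ξ)w_t; substituting and dividing by exp(-2ξ), the lower-order terms cancel: w_t + w_ξ = 0 (standard advection equation).
Data for w: w(ξ,0) = exp(2ξ)u(ξ,0) = sin(3ξ).
By characteristics (dξ/dt = 1), w(ξ,t) = f(ξ - t) with f = w(·, 0).
So w(ξ,t) = -sin(3t - 3ξ), and u(ξ,t) = exp(-2ξ)w(ξ,t).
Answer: u(ξ, t) = -exp(-2ξ)sin(3t - 3ξ)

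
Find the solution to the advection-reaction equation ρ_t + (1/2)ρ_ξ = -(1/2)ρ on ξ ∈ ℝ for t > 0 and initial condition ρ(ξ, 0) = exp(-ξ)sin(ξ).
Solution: Substitute ρ = exp(-ξ)u.
Then ρ_ξ = exp(-ξ)(u_ξ - u), ρ_t = exp(-ξ)u_t; substituting and dividing by exp(-ξ), the lower-order terms cancel: u_t + (1/2)u_ξ = 0 (standard advection equation).
Data for u: u(ξ,0) = exp(ξ)ρ(ξ,0) = sin(ξ).
By characteristics (dξ/dt = 1/2), u(ξ,t) = f(ξ - (1/2)t) with f = u(·, 0).
So u(ξ,t) = -sin(t/2 - ξ), and ρ(ξ,t) = exp(-ξ)u(ξ,t).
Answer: ρ(ξ, t) = -exp(-ξ)sin(t/2 - ξ)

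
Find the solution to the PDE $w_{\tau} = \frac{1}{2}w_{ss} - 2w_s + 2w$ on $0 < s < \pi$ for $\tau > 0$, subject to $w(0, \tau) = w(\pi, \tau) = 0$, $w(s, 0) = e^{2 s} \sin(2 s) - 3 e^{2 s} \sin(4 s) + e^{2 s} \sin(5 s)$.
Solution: Substitute $w = e^{2s}u$.
Then $w_s = e^{2s}(u_s + 2u)$, $w_{ss} = e^{2s}(u_{ss} + 4u_s + 4u)$, $w_{\tau} = e^{2s}u_{\tau}$; substituting and dividing by $e^{2s}$, the lower-order terms cancel: $u_{\tau} = \frac{1}{2}u_{ss}$ (standard heat equation).
Data for $u$: $u(s,0) = e^{-2s}w(s,0) = \sin(2 s) - 3 \sin(4 s) + \sin(5 s)$. The boundary conditions carry over: $u(0,\tau) = u(\pi,\tau) = 0$.
Separating variables: $u = \sum c_n e^{-n^2\tau/2} \sin(ns)$. From $u(s,0) = \sin(2 s) - 3 \sin(4 s) + \sin(5 s)$: $c_2=1, c_4=-3, c_5=1$.
So $u(s,\tau) = e^{-2 \tau} \sin(2 s) - 3 e^{-8 \tau} \sin(4 s) + e^{-25 \tau/2} \sin(5 s)$, and $w(s,\tau) = e^{2s}u(s,\tau)$.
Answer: $w(s, \tau) = e^{-2 \tau} e^{2 s} \sin(2 s) - 3 e^{-8 \tau} e^{2 s} \sin(4 s) + e^{-25 \tau/2} e^{2 s} \sin(5 s)$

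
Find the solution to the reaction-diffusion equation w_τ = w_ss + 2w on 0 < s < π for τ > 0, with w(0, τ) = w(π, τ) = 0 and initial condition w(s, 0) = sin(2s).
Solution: Substitute w = exp(2τ)u, i.e. u = exp(-2τ)w.
By the product rule, w_τ = exp(2τ)(u_τ + 2u), w_ss = exp(2τ)u_ss.
Substituting into the PDE and dividing by exp(2τ): u_τ + 2u = u_ss + 2u.
The lower-order terms cancel, leaving the standard heat equation u_τ = u_ss.
Initial data for u: u(s,0) = w(s,0) = sin(2s). The boundary conditions carry over: u(0,τ) = u(π,τ) = 0.
Solve for u:
  Using separation of variables u = X(s)T(τ):
  Eigenfunctions: sin(ns), n = 1, 2, 3, ...
  General solution: u(s, τ) = Σ c_n sin(ns) exp(-n² τ)
  Matching u(s,0) = sin(2s) term by term: c_2=1.
Hence u(s,τ) = exp(-4τ)sin(2s).
Transform back: w(s,τ) = exp(2τ)u(s,τ).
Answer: w(s, τ) = exp(-2τ)sin(2s)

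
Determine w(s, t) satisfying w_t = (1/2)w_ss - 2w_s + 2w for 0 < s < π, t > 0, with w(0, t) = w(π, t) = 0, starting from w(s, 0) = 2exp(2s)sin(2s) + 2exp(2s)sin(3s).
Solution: Substitute w = exp(2s)u.
Then w_s = exp(2s)(u_s + 2u), w_ss = exp(2s)(u_ss + 4u_s + 4u), w_t = exp(2s)u_t; substituting and dividing by exp(2s), the lower-order terms cancel: u_t = (1/2)u_ss (standard heat equation).
Data for u: u(s,0) = exp(-2s)w(s,0) = 2sin(2s) + 2sin(3s). The boundary conditions carry over: u(0,t) = u(π,t) = 0.
Separating variables: u = Σ c_n exp(-n²t/2) sin(ns). From u(s,0) = 2sin(2s) + 2sin(3s): c_2=2, c_3=2.
So u(s,t) = 2exp(-2t)sin(2s) + 2exp(-9t/2)sin(3s), and w(s,t) = exp(2s)u(s,t).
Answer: w(s, t) = 2exp(2s)exp(-2t)sin(2s) + 2exp(2s)exp(-9t/2)sin(3s)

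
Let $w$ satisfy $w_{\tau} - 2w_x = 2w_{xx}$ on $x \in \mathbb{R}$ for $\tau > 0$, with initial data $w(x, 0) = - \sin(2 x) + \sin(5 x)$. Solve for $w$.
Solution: Change to a moving frame: let $\eta = x + 2\tau$, $\sigma = \tau$ and write $w(x,\tau) = u(\eta,\sigma)$.
By the chain rule $w_{\tau} = u_{\sigma} + 2u_{\eta}$, $w_x = u_{\eta}$, $w_{xx} = u_{\eta\eta}$.
Then $w_{\tau} - 2w_x = u_{\sigma}$: the advection term cancels and the PDE becomes the heat equation $u_{\sigma} = 2u_{\eta\eta}$ on $\eta \in \mathbb{R}$.
Initial data: $u(\eta,0) = w(\eta,0) = - \sin(2 \eta) + \sin(5 \eta)$.
On $\eta \in \mathbb{R}$ each mode satisfies $(\sin(n\eta))'' = -n^2 \sin(n\eta)$, so $e^{-2n^2\sigma} \sin(n\eta)$ solves the heat equation; by superposition $u(\eta,\sigma) = \sum c_n e^{-2n^2\sigma} \sin(n\eta)$.
Reading off the coefficients: $c_2=-1, c_5=1$, so $u(\eta,\sigma) = - e^{-8 \sigma} \sin(2 \eta) + e^{-50 \sigma} \sin(5 \eta)$.
Substituting back $\eta = x + 2\tau$, $\sigma = \tau$: $w(x,\tau) = u(x + 2\tau, \tau)$.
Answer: $w(x, \tau) = - e^{-8 \tau} \sin(4 \tau + 2 x) + e^{-50 \tau} \sin(10 \tau + 5 x)$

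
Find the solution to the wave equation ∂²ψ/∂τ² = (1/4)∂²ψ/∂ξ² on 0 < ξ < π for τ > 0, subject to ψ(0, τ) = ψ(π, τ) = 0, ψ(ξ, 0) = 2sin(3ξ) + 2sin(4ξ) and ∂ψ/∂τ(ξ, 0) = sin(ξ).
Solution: Separating variables: ψ = Σ [A_n cos(ω_n τ) + B_n sin(ω_n τ)] sin(nξ), ω_n = n/2. From ICs (B_n = velocity coefficient / ω_n): A_3=2, A_4=2, B_1=2.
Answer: ψ(ξ, τ) = 2sin(ξ)sin(τ/2) + 2sin(3ξ)cos(3τ/2) + 2sin(4ξ)cos(2τ)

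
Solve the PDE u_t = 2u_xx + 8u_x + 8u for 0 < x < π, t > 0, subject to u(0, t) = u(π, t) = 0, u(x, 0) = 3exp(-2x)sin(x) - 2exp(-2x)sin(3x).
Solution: Substitute u = exp(-2x)w, i.e. w = exp(2x)u.
By the product rule, u_x = exp(-2x)(w_x - 2w), u_xx = exp(-2x)(w_xx - 4w_x + 4w), u_t = exp(-2x)w_t.
Substituting into the PDE and dividing by exp(-2x): w_t = 2(w_xx - 4w_x + 4w) + 8(w_x - 2w) + 8w.
The lower-order terms cancel, leaving the standard heat equation w_t = 2w_xx.
Initial data for w: w(x,0) = exp(2x)u(x,0) = 3sin(x) - 2sin(3x). The boundary conditions carry over: w(0,t) = w(π,t) = 0.
Solve for w:
  Using separation of variables w = X(x)T(t):
  Eigenfunctions: sin(nx), n = 1, 2, 3, ...
  General solution: w(x, t) = Σ c_n sin(nx) exp(-2n² t)
  Matching w(x,0) = 3sin(x) - 2sin(3x) term by term: c_1=3, c_3=-2.
Hence w(x,t) = 3exp(-2t)sin(x) - 2exp(-18t)sin(3x).
Transform back: u(x,t) = exp(-2x)w(x,t).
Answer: u(x, t) = 3exp(-2t)exp(-2x)sin(x) - 2exp(-18t)exp(-2x)sin(3x)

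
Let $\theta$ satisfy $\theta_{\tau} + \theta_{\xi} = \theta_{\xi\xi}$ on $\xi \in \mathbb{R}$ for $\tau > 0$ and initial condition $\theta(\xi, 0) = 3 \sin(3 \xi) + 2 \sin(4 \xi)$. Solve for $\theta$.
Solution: Moving frame: $\eta = \xi - \tau$, $\sigma = \tau$, $\theta = u(\eta,\sigma)$, so $\theta_{\tau} = u_{\sigma} - u_{\eta}$ and $\theta_{\xi\xi} = u_{\eta\eta}$.
Hence $\theta_{\tau} + \theta_{\xi} = u_{\sigma}$ and the PDE becomes the heat equation $u_{\sigma} = u_{\eta\eta}$ on $\eta \in \mathbb{R}$.
Initial data: $u(\eta,0) = \theta(\eta,0) = 3 \sin(3 \eta) + 2 \sin(4 \eta)$. Each mode $\sin(n\eta)$ decays as $e^{-n^2\sigma}$ on $\mathbb{R}$, so $u(\eta,\sigma) = \sum c_n e^{-n^2\sigma} \sin(n\eta)$ with $c_3=3, c_4=2$: $u(\eta,\sigma) = 3 e^{-9 \sigma} \sin(3 \eta) + 2 e^{-16 \sigma} \sin(4 \eta)$.
Substituting back: $\theta(\xi,\tau) = u(\xi - \tau, \tau)$.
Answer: $\theta(\xi, \tau) = -3 e^{-9 \tau} \sin(3 \tau - 3 \xi) - 2 e^{-16 \tau} \sin(4 \tau - 4 \xi)$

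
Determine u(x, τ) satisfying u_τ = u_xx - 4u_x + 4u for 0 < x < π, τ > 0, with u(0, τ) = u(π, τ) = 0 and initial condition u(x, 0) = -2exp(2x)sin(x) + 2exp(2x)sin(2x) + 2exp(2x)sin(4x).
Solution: Substitute u = exp(2x)w.
Then u_x = exp(2x)(w_x + 2w), u_xx = exp(2x)(w_xx + 4w_x + 4w), u_τ = exp(2x)w_τ; substituting and dividing by exp(2x), the lower-order terms cancel: w_τ = w_xx (standard heat equation).
Data for w: w(x,0) = exp(-2x)u(x,0) = -2sin(x) + 2sin(2x) + 2sin(4x). The boundary conditions carry over: w(0,τ) = w(π,τ) = 0.
Separating variables: w = Σ c_n exp(-n²τ) sin(nx). From w(x,0) = -2sin(x) + 2sin(2x) + 2sin(4x): c_1=-2, c_2=2, c_4=2.
So w(x,τ) = -2exp(-τ)sin(x) + 2exp(-4τ)sin(2x) + 2exp(-16τ)sin(4x), and u(x,τ) = exp(2x)w(x,τ).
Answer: u(x, τ) = -2exp(2x)exp(-τ)sin(x) + 2exp(2x)exp(-4τ)sin(2x) + 2exp(2x)exp(-16τ)sin(4x)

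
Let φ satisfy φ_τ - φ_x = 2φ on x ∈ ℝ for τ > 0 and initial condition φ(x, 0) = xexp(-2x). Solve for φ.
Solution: Substitute φ = exp(-2x)u.
Then φ_x = exp(-2x)(u_x - 2u), φ_τ = exp(-2x)u_τ; substituting and dividing by exp(-2x), the lower-order terms cancel: u_τ - u_x = 0 (standard advection equation).
Data for u: u(x,0) = exp(2x)φ(x,0) = x.
By characteristics (dx/dτ = -1), u(x,τ) = f(x + τ) with f = u(·, 0).
So u(x,τ) = x + τ, and φ(x,τ) = exp(-2x)u(x,τ).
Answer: φ(x, τ) = xexp(-2x) + τexp(-2x)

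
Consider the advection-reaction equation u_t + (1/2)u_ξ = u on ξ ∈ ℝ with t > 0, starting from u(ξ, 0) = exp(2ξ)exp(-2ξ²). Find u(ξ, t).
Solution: Substitute u = exp(2ξ)w.
Then u_ξ = exp(2ξ)(w_ξ + 2w), u_t = exp(2ξ)w_t; substituting and dividing by exp(2ξ), the lower-order terms cancel: w_t + (1/2)w_ξ = 0 (standard advection equation).
Data for w: w(ξ,0) = exp(-2ξ)u(ξ,0) = exp(-2ξ²).
By characteristics (dξ/dt = 1/2), w(ξ,t) = f(ξ - (1/2)t) with f = w(·, 0).
So w(ξ,t) = exp(-2(-t/2 + ξ)²), and u(ξ,t) = exp(2ξ)w(ξ,t).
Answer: u(ξ, t) = exp(2ξ)exp(-2(-t/2 + ξ)²)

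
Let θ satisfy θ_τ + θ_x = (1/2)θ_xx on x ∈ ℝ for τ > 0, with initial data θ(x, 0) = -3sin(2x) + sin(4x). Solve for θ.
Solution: Change to a moving frame: let η = x - τ, σ = τ and write θ(x,τ) = u(η,σ).
By the chain rule θ_τ = u_σ - u_η, θ_x = u_η, θ_xx = u_ηη.
Then θ_τ + θ_x = u_σ: the advection term cancels and the PDE becomes the heat equation u_σ = (1/2)u_ηη on η ∈ ℝ.
Initial data: u(η,0) = θ(η,0) = -3sin(2η) + sin(4η).
On η ∈ ℝ each mode satisfies (sin(nη))″ = -n² sin(nη), so exp(-n²σ/2) sin(nη) solves the heat equation; by superposition u(η,σ) = Σ c_n exp(-n²σ/2) sin(nη).
Reading off the coefficients: c_2=-3, c_4=1, so u(η,σ) = -3exp(-2σ)sin(2η) + exp(-8σ)sin(4η).
Substituting back η = x - τ, σ = τ: θ(x,τ) = u(x - τ, τ).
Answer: θ(x, τ) = -3exp(-2τ)sin(2x - 2τ) + exp(-8τ)sin(4x - 4τ)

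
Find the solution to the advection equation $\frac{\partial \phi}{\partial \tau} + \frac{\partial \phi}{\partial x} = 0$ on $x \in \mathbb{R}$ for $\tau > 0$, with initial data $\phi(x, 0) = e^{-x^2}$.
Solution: By method of characteristics (waves move right with speed 1):
Along characteristics $x - \tau =$ const, $\phi$ is constant, so $\phi(x,\tau) = f(x - \tau)$ with $f = \phi( \cdot , 0)$.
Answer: $\phi(x, \tau) = e^{-(-\tau + x)^2}$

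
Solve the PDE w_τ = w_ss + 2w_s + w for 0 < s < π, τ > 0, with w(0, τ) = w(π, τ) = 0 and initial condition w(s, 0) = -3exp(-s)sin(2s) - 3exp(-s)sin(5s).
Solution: Substitute w = exp(-s)u, i.e. u = exp(s)w.
By the product rule, w_s = exp(-s)(u_s - u), w_ss = exp(-s)(u_ss - 2u_s + u), w_τ = exp(-s)u_τ.
Substituting into the PDE and dividing by exp(-s): u_τ = (u_ss - 2u_s + u) + 2(u_s - u) + u.
The lower-order terms cancel, leaving the standard heat equation u_τ = u_ss.
Initial data for u: u(s,0) = exp(s)w(s,0) = -3sin(2s) - 3sin(5s). The boundary conditions carry over: u(0,τ) = u(π,τ) = 0.
Solve for u:
  Using separation of variables u = X(s)T(τ):
  Eigenfunctions: sin(ns), n = 1, 2, 3, ...
  General solution: u(s, τ) = Σ c_n sin(ns) exp(-n² τ)
  Matching u(s,0) = -3sin(2s) - 3sin(5s) term by term: c_2=-3, c_5=-3.
Hence u(s,τ) = -3exp(-4τ)sin(2s) - 3exp(-25τ)sin(5s).
Transform back: w(s,τ) = exp(-s)u(s,τ).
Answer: w(s, τ) = -3exp(-s)exp(-4τ)sin(2s) - 3exp(-s)exp(-25τ)sin(5s)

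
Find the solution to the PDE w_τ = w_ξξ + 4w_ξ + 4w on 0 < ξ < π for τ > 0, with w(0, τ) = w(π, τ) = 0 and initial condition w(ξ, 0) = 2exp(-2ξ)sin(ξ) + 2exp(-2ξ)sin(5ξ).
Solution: Substitute w = exp(-2ξ)u.
Then w_ξ = exp(-2ξ)(u_ξ - 2u), w_ξξ = exp(-2ξ)(u_ξξ - 4u_ξ + 4u), w_τ = exp(-2ξ)u_τ; substituting and dividing by exp(-2ξ), the lower-order terms cancel: u_τ = u_ξξ (standard heat equation).
Data for u: u(ξ,0) = exp(2ξ)w(ξ,0) = 2sin(ξ) + 2sin(5ξ). The boundary conditions carry over: u(0,τ) = u(π,τ) = 0.
Separating variables: u = Σ c_n exp(-n²τ) sin(nξ). From u(ξ,0) = 2sin(ξ) + 2sin(5ξ): c_1=2, c_5=2.
So u(ξ,τ) = 2exp(-τ)sin(ξ) + 2exp(-25τ)sin(5ξ), and w(ξ,τ) = exp(-2ξ)u(ξ,τ).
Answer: w(ξ, τ) = 2exp(-2ξ)exp(-τ)sin(ξ) + 2exp(-2ξ)exp(-25τ)sin(5ξ)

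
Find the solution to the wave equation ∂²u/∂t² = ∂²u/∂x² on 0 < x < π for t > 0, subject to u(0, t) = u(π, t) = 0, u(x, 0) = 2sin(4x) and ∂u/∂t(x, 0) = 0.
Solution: Using separation of variables u = X(x)T(t):
Eigenfunctions: sin(nx), n = 1, 2, 3, ...
General solution: u(x, t) = Σ [A_n cos(n t) + B_n sin(n t)] sin(nx)
From u(x,0) = 2sin(4x): A_4=2. From u_t(x,0) = 0: all B_n = 0.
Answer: u(x, t) = 2sin(4x)cos(4t)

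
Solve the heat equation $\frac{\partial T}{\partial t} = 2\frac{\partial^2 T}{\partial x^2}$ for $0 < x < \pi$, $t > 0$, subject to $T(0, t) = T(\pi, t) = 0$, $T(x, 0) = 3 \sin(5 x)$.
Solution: Separating variables: $T = \sum c_n e^{-2n^2t} \sin(nx)$. From $T(x,0) = 3 \sin(5 x)$: $c_5=3$.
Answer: $T(x, t) = 3 e^{-50 t} \sin(5 x)$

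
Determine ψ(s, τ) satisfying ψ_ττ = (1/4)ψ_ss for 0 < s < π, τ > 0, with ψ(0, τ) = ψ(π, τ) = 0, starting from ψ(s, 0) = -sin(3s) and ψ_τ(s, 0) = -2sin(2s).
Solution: Separating variables: ψ = Σ [A_n cos(ω_n τ) + B_n sin(ω_n τ)] sin(ns), ω_n = n/2. From ICs (B_n = velocity coefficient / ω_n): A_3=-1, B_2=-2.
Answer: ψ(s, τ) = -2sin(2s)sin(τ) - sin(3s)cos(3τ/2)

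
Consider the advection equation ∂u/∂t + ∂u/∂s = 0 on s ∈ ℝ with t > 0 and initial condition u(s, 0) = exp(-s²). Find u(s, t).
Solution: By characteristics (ds/dt = 1), u(s,t) = f(s - t) with f = u(·, 0).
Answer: u(s, t) = exp(-(s - t)²)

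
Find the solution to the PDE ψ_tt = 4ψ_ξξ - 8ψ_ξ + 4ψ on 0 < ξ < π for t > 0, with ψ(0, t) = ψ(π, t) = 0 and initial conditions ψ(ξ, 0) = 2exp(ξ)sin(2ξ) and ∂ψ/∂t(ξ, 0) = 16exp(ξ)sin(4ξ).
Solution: Substitute ψ = exp(ξ)u, i.e. u = exp(-ξ)ψ.
By the product rule, ψ_ξ = exp(ξ)(u_ξ + u), ψ_ξξ = exp(ξ)(u_ξξ + 2u_ξ + u), ψ_tt = exp(ξ)u_tt.
Substituting into the PDE and dividing by exp(ξ): u_tt = 4(u_ξξ + 2u_ξ + u) - 8(u_ξ + u) + 4u.
The lower-order terms cancel, leaving the standard wave equation u_tt = 4u_ξξ.
Initial data for u: u(ξ,0) = exp(-ξ)ψ(ξ,0) = 2sin(2ξ); u_t(ξ,0) = exp(-ξ)ψ_t(ξ,0) = 16sin(4ξ). The boundary conditions carry over: u(0,t) = u(π,t) = 0.
Solve for u:
  Using separation of variables u = X(ξ)T(t):
  Eigenfunctions: sin(nξ), n = 1, 2, 3, ...
  General solution: u(ξ, t) = Σ [A_n cos(2n t) + B_n sin(2n t)] sin(nξ)
  From u(ξ,0) = 2sin(2ξ): A_2=2. From u_t(ξ,0) = 16sin(4ξ), using u_t(ξ,0) = Σ ω_n B_n sin(nξ) with ω_n = 2n: B_4 = 16/8 = 2.
Hence u(ξ,t) = 2sin(8t)sin(4ξ) + 2sin(2ξ)cos(4t).
Transform back: ψ(ξ,t) = exp(ξ)u(ξ,t).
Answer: ψ(ξ, t) = 2exp(ξ)sin(8t)sin(4ξ) + 2exp(ξ)sin(2ξ)cos(4t)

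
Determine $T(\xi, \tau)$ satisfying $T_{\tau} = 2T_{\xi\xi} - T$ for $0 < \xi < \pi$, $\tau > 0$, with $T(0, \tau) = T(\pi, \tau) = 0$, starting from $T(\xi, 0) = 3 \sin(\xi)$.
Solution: Substitute $T = e^{-\tau}u$, i.e. $u = e^{\tau}T$.
By the product rule, $T_{\tau} = e^{-\tau}(u_{\tau} - u)$, $T_{\xi\xi} = e^{-\tau}u_{\xi\xi}$.
Substituting into the PDE and dividing by $e^{-\tau}$: $u_{\tau} - u = 2u_{\xi\xi} - u$.
The lower-order terms cancel, leaving the standard heat equation $u_{\tau} = 2u_{\xi\xi}$.
Initial data for $u$: $u(\xi,0) = T(\xi,0) = 3 \sin(\xi)$. The boundary conditions carry over: $u(0,\tau) = u(\pi,\tau) = 0$.
Solve for $u$:
  Using separation of variables $u = X(\xi)G(\tau)$:
  Eigenfunctions: $\sin(n\xi)$, $n = 1, 2, 3, \ldots$
  General solution: $u(\xi, \tau) = \sum c_n \sin(n\xi) e^{-2n^2 \tau}$
  Matching $u(\xi,0) = 3 \sin(\xi)$ term by term: $c_1=3$.
Hence $u(\xi,\tau) = 3 e^{-2 \tau} \sin(\xi)$.
Transform back: $T(\xi,\tau) = e^{-\tau}u(\xi,\tau)$.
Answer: $T(\xi, \tau) = 3 e^{-3 \tau} \sin(\xi)$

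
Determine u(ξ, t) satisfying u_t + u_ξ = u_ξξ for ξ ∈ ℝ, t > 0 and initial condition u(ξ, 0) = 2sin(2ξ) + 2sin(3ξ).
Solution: Change to a moving frame: let η = ξ - t, σ = t and write u(ξ,t) = w(η,σ).
By the chain rule u_t = w_σ - w_η, u_ξ = w_η, u_ξξ = w_ηη.
Then u_t + u_ξ = w_σ: the advection term cancels and the PDE becomes the heat equation w_σ = w_ηη on η ∈ ℝ.
Initial data: w(η,0) = u(η,0) = 2sin(2η) + 2sin(3η).
On η ∈ ℝ each mode satisfies (sin(nη))″ = -n² sin(nη), so exp(-n²σ) sin(nη) solves the heat equation; by superposition w(η,σ) = Σ c_n exp(-n²σ) sin(nη).
Reading off the coefficients: c_2=2, c_3=2, so w(η,σ) = 2exp(-4σ)sin(2η) + 2exp(-9σ)sin(3η).
Substituting back η = ξ - t, σ = t: u(ξ,t) = w(ξ - t, t).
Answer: u(ξ, t) = -2exp(-4t)sin(2t - 2ξ) - 2exp(-9t)sin(3t - 3ξ)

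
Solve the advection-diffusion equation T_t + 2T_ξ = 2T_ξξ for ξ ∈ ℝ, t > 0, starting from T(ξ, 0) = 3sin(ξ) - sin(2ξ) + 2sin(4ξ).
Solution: Moving frame: η = ξ - 2t, σ = t, T = u(η,σ), so T_t = u_σ - 2u_η and T_ξξ = u_ηη.
Hence T_t + 2T_ξ = u_σ and the PDE becomes the heat equation u_σ = 2u_ηη on η ∈ ℝ.
Initial data: u(η,0) = T(η,0) = 3sin(η) - sin(2η) + 2sin(4η). Each mode sin(nη) decays as exp(-2n²σ) on ℝ, so u(η,σ) = Σ c_n exp(-2n²σ) sin(nη) with c_1=3, c_2=-1, c_4=2: u(η,σ) = 3exp(-2σ)sin(η) - exp(-8σ)sin(2η) + 2exp(-32σ)sin(4η).
Substituting back: T(ξ,t) = u(ξ - 2t, t).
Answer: T(ξ, t) = -3exp(-2t)sin(2t - ξ) + exp(-8t)sin(4t - 2ξ) - 2exp(-32t)sin(8t - 4ξ)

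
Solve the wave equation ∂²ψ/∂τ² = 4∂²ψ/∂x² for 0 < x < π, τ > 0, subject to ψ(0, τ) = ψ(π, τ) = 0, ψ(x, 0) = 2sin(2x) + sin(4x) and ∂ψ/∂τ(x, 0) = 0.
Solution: Using separation of variables ψ = X(x)T(τ):
Eigenfunctions: sin(nx), n = 1, 2, 3, ...
General solution: ψ(x, τ) = Σ [A_n cos(2n τ) + B_n sin(2n τ)] sin(nx)
From ψ(x,0) = 2sin(2x) + sin(4x): A_2=2, A_4=1. From ψ_τ(x,0) = 0: all B_n = 0.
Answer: ψ(x, τ) = 2sin(2x)cos(4τ) + sin(4x)cos(8τ)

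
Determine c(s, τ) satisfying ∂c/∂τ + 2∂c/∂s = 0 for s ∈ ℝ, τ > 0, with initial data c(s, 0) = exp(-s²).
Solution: By method of characteristics (waves move right with speed 2):
Along characteristics s - 2τ = const, c is constant, so c(s,τ) = f(s - 2τ) with f = c(·, 0).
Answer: c(s, τ) = exp(-(s - 2τ)²)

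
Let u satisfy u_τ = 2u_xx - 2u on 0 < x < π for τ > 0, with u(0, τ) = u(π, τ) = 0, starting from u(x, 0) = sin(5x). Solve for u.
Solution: Substitute u = exp(-2τ)w.
Then u_τ = exp(-2τ)(w_τ - 2w), u_xx = exp(-2τ)w_xx; substituting and dividing by exp(-2τ), the lower-order terms cancel: w_τ = 2w_xx (standard heat equation).
Data for w: w(x,0) = u(x,0) = sin(5x). The boundary conditions carry over: w(0,τ) = w(π,τ) = 0.
Separating variables: w = Σ c_n exp(-2n²τ) sin(nx). From w(x,0) = sin(5x): c_5=1.
So w(x,τ) = exp(-50τ)sin(5x), and u(x,τ) = exp(-2τ)w(x,τ).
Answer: u(x, τ) = exp(-52τ)sin(5x)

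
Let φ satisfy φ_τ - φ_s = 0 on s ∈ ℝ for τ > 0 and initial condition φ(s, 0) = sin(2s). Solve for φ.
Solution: By method of characteristics (waves move left with speed 1):
Along characteristics s + τ = const, φ is constant, so φ(s,τ) = f(s + τ) with f = φ(·, 0).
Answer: φ(s, τ) = sin(2s + 2τ)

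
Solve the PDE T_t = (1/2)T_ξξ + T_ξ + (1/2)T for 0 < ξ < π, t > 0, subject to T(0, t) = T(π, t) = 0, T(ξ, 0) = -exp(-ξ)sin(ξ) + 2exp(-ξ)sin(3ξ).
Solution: Substitute T = exp(-ξ)u.
Then T_ξ = exp(-ξ)(u_ξ - u), T_ξξ = exp(-ξ)(u_ξξ - 2u_ξ + u), T_t = exp(-ξ)u_t; substituting and dividing by exp(-ξ), the lower-order terms cancel: u_t = (1/2)u_ξξ (standard heat equation).
Data for u: u(ξ,0) = exp(ξ)T(ξ,0) = -sin(ξ) + 2sin(3ξ). The boundary conditions carry over: u(0,t) = u(π,t) = 0.
Separating variables: u = Σ c_n exp(-n²t/2) sin(nξ). From u(ξ,0) = -sin(ξ) + 2sin(3ξ): c_1=-1, c_3=2.
So u(ξ,t) = -exp(-t/2)sin(ξ) + 2exp(-9t/2)sin(3ξ), and T(ξ,t) = exp(-ξ)u(ξ,t).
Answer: T(ξ, t) = -exp(-t/2)exp(-ξ)sin(ξ) + 2exp(-9t/2)exp(-ξ)sin(3ξ)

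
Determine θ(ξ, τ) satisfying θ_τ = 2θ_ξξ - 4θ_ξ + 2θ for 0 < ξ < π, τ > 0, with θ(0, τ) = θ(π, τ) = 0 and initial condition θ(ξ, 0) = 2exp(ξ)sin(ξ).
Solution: Substitute θ = exp(ξ)u, i.e. u = exp(-ξ)θ.
By the product rule, θ_ξ = exp(ξ)(u_ξ + u), θ_ξξ = exp(ξ)(u_ξξ + 2u_ξ + u), θ_τ = exp(ξ)u_τ.
Substituting into the PDE and dividing by exp(ξ): u_τ = 2(u_ξξ + 2u_ξ + u) - 4(u_ξ + u) + 2u.
The lower-order terms cancel, leaving the standard heat equation u_τ = 2u_ξξ.
Initial data for u: u(ξ,0) = exp(-ξ)θ(ξ,0) = 2sin(ξ). The boundary conditions carry over: u(0,τ) = u(π,τ) = 0.
Solve for u:
  Using separation of variables u = X(ξ)G(τ):
  Eigenfunctions: sin(nξ), n = 1, 2, 3, ...
  General solution: u(ξ, τ) = Σ c_n sin(nξ) exp(-2n² τ)
  Matching u(ξ,0) = 2sin(ξ) term by term: c_1=2.
Hence u(ξ,τ) = 2exp(-2τ)sin(ξ).
Transform back: θ(ξ,τ) = exp(ξ)u(ξ,τ).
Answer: θ(ξ, τ) = 2exp(ξ)exp(-2τ)sin(ξ)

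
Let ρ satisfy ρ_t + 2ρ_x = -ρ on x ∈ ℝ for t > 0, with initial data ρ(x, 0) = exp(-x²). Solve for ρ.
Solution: Substitute ρ = exp(-t)u, i.e. u = exp(t)ρ.
By the product rule, ρ_t = exp(-t)(u_t - u), ρ_x = exp(-t)u_x.
Substituting into the PDE and dividing by exp(-t): u_t - u + 2u_x = -u.
The lower-order terms cancel, leaving the standard advection equation u_t + 2u_x = 0.
Initial data for u: u(x,0) = ρ(x,0) = exp(-x²).
Solve for u:
  By method of characteristics (waves move right with speed 2):
  Along characteristics x - 2t = const, u is constant, so u(x,t) = f(x - 2t) with f = u(·, 0).
Hence u(x,t) = exp(-(-2t + x)²).
Transform back: ρ(x,t) = exp(-t)u(x,t).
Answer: ρ(x, t) = exp(-t)exp(-(-2t + x)²)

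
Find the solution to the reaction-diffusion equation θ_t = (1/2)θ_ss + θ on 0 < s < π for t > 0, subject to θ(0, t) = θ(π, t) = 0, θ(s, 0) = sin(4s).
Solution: Substitute θ = exp(t)u, i.e. u = exp(-t)θ.
By the product rule, θ_t = exp(t)(u_t + u), θ_ss = exp(t)u_ss.
Substituting into the PDE and dividing by exp(t): u_t + u = (1/2)u_ss + u.
The lower-order terms cancel, leaving the standard heat equation u_t = (1/2)u_ss.
Initial data for u: u(s,0) = θ(s,0) = sin(4s). The boundary conditions carry over: u(0,t) = u(π,t) = 0.
Solve for u:
  Using separation of variables u = X(s)G(t):
  Eigenfunctions: sin(ns), n = 1, 2, 3, ...
  General solution: u(s, t) = Σ c_n sin(ns) exp(-n² t/2)
  Matching u(s,0) = sin(4s) term by term: c_4=1.
Hence u(s,t) = exp(-8t)sin(4s).
Transform back: θ(s,t) = exp(t)u(s,t).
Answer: θ(s, t) = exp(-7t)sin(4s)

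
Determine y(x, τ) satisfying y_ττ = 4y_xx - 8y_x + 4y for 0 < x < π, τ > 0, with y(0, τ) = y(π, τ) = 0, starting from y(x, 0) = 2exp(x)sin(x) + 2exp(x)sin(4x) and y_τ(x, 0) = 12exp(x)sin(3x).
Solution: Substitute y = exp(x)u.
Then y_x = exp(x)(u_x + u), y_xx = exp(x)(u_xx + 2u_x + u), y_ττ = exp(x)u_ττ; substituting and dividing by exp(x), the lower-order terms cancel: u_ττ = 4u_xx (standard wave equation).
Data for u: u(x,0) = exp(-x)y(x,0) = 2sin(x) + 2sin(4x); u_τ(x,0) = exp(-x)y_τ(x,0) = 12sin(3x). The boundary conditions carry over: u(0,τ) = u(π,τ) = 0.
Separating variables: u = Σ [A_n cos(ω_n τ) + B_n sin(ω_n τ)] sin(nx), ω_n = 2n. From ICs (B_n = velocity coefficient / ω_n): A_1=2, A_4=2, B_3=2.
So u(x,τ) = 2sin(x)cos(2τ) + 2sin(3x)sin(6τ) + 2sin(4x)cos(8τ), and y(x,τ) = exp(x)u(x,τ).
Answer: y(x, τ) = 2exp(x)sin(x)cos(2τ) + 2exp(x)sin(3x)sin(6τ) + 2exp(x)sin(4x)cos(8τ)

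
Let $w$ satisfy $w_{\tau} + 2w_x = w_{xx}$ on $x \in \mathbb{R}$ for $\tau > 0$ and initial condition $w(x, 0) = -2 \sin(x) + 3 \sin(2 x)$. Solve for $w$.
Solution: Moving frame: $\eta = x - 2\tau$, $\sigma = \tau$, $w = u(\eta,\sigma)$, so $w_{\tau} = u_{\sigma} - 2u_{\eta}$ and $w_{xx} = u_{\eta\eta}$.
Hence $w_{\tau} + 2w_x = u_{\sigma}$ and the PDE becomes the heat equation $u_{\sigma} = u_{\eta\eta}$ on $\eta \in \mathbb{R}$.
Initial data: $u(\eta,0) = w(\eta,0) = -2 \sin(\eta) + 3 \sin(2 \eta)$. Each mode $\sin(n\eta)$ decays as $e^{-n^2\sigma}$ on $\mathbb{R}$, so $u(\eta,\sigma) = \sum c_n e^{-n^2\sigma} \sin(n\eta)$ with $c_1=-2, c_2=3$: $u(\eta,\sigma) = -2 e^{-\sigma} \sin(\eta) + 3 e^{-4 \sigma} \sin(2 \eta)$.
Substituting back: $w(x,\tau) = u(x - 2\tau, \tau)$.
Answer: $w(x, \tau) = 2 e^{-\tau} \sin(2 \tau - x) - 3 e^{-4 \tau} \sin(4 \tau - 2 x)$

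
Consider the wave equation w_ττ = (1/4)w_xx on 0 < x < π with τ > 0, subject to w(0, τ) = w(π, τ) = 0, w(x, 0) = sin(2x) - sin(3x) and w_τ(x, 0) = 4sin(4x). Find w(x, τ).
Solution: Separating variables: w = Σ [A_n cos(ω_n τ) + B_n sin(ω_n τ)] sin(nx), ω_n = n/2. From ICs (B_n = velocity coefficient / ω_n): A_2=1, A_3=-1, B_4=2.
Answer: w(x, τ) = sin(2x)cos(τ) - sin(3x)cos(3τ/2) + 2sin(4x)sin(2τ)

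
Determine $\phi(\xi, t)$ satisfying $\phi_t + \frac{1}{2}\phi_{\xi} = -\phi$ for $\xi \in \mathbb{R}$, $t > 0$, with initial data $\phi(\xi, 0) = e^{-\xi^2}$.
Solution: Substitute $\phi = e^{-t}u$, i.e. $u = e^{t}\phi$.
By the product rule, $\phi_t = e^{-t}(u_t - u)$, $\phi_{\xi} = e^{-t}u_{\xi}$.
Substituting into the PDE and dividing by $e^{-t}$: $u_t - u + \frac{1}{2}u_{\xi} = -u$.
The lower-order terms cancel, leaving the standard advection equation $u_t + \frac{1}{2}u_{\xi} = 0$.
Initial data for $u$: $u(\xi,0) = \phi(\xi,0) = e^{-\xi^2}$.
Solve for $u$:
  By method of characteristics (waves move right with speed 1/2):
  Along characteristics $\xi - \frac{1}{2}t =$ const, $u$ is constant, so $u(\xi,t) = f(\xi - \frac{1}{2}t)$ with $f = u( \cdot , 0)$.
Hence $u(\xi,t) = e^{-(-t/2 + \xi)^2}$.
Transform back: $\phi(\xi,t) = e^{-t}u(\xi,t)$.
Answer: $\phi(\xi, t) = e^{-t} e^{-(\xi - t/2)^2}$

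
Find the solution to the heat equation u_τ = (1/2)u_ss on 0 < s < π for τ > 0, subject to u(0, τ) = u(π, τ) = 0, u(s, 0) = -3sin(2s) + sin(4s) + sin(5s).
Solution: Separating variables: u = Σ c_n exp(-n²τ/2) sin(ns). From u(s,0) = -3sin(2s) + sin(4s) + sin(5s): c_2=-3, c_4=1, c_5=1.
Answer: u(s, τ) = -3exp(-2τ)sin(2s) + exp(-8τ)sin(4s) + exp(-25τ/2)sin(5s)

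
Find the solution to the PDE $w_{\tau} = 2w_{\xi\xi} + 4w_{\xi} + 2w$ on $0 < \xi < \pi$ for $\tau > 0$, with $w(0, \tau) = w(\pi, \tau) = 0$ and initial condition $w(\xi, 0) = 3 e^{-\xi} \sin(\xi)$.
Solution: Substitute $w = e^{-\xi}u$, i.e. $u = e^{\xi}w$.
By the product rule, $w_{\xi} = e^{-\xi}(u_{\xi} - u)$, $w_{\xi\xi} = e^{-\xi}(u_{\xi\xi} - 2u_{\xi} + u)$, $w_{\tau} = e^{-\xi}u_{\tau}$.
Substituting into the PDE and dividing by $e^{-\xi}$: $u_{\tau} = 2(u_{\xi\xi} - 2u_{\xi} + u) + 4(u_{\xi} - u) + 2u$.
The lower-order terms cancel, leaving the standard heat equation $u_{\tau} = 2u_{\xi\xi}$.
Initial data for $u$: $u(\xi,0) = e^{\xi}w(\xi,0) = 3 \sin(\xi)$. The boundary conditions carry over: $u(0,\tau) = u(\pi,\tau) = 0$.
Solve for $u$:
  Using separation of variables $u = X(\xi)T(\tau)$:
  Eigenfunctions: $\sin(n\xi)$, $n = 1, 2, 3, \ldots$
  General solution: $u(\xi, \tau) = \sum c_n \sin(n\xi) e^{-2n^2 \tau}$
  Matching $u(\xi,0) = 3 \sin(\xi)$ term by term: $c_1=3$.
Hence $u(\xi,\tau) = 3 e^{-2 \tau} \sin(\xi)$.
Transform back: $w(\xi,\tau) = e^{-\xi}u(\xi,\tau)$.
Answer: $w(\xi, \tau) = 3 e^{-2 \tau} e^{-\xi} \sin(\xi)$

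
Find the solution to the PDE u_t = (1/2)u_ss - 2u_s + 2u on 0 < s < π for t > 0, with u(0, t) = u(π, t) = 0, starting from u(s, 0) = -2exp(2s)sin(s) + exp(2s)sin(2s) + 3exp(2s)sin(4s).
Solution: Substitute u = exp(2s)w, i.e. w = exp(-2s)u.
By the product rule, u_s = exp(2s)(w_s + 2w), u_ss = exp(2s)(w_ss + 4w_s + 4w), u_t = exp(2s)w_t.
Substituting into the PDE and dividing by exp(2s): w_t = (1/2)(w_ss + 4w_s + 4w) - 2(w_s + 2w) + 2w.
The lower-order terms cancel, leaving the standard heat equation w_t = (1/2)w_ss.
Initial data for w: w(s,0) = exp(-2s)u(s,0) = -2sin(s) + sin(2s) + 3sin(4s). The boundary conditions carry over: w(0,t) = w(π,t) = 0.
Solve for w:
  Using separation of variables w = X(s)T(t):
  Eigenfunctions: sin(ns), n = 1, 2, 3, ...
  General solution: w(s, t) = Σ c_n sin(ns) exp(-n² t/2)
  Matching w(s,0) = -2sin(s) + sin(2s) + 3sin(4s) term by term: c_1=-2, c_2=1, c_4=3.
Hence w(s,t) = exp(-2t)sin(2s) + 3exp(-8t)sin(4s) - 2exp(-t/2)sin(s).
Transform back: u(s,t) = exp(2s)w(s,t).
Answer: u(s, t) = exp(2s)exp(-2t)sin(2s) + 3exp(2s)exp(-8t)sin(4s) - 2exp(2s)exp(-t/2)sin(s)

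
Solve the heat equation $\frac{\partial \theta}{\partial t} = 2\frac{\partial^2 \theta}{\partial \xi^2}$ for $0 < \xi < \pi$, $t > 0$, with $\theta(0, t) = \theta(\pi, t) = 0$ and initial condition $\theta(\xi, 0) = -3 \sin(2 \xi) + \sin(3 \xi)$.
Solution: Separating variables: $\theta = \sum c_n e^{-2n^2t} \sin(n\xi)$. From $\theta(\xi,0) = -3 \sin(2 \xi) + \sin(3 \xi)$: $c_2=-3, c_3=1$.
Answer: $\theta(\xi, t) = -3 e^{-8 t} \sin(2 \xi) + e^{-18 t} \sin(3 \xi)$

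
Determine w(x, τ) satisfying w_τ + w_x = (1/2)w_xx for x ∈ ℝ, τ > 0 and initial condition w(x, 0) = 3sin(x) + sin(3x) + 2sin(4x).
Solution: Moving frame: η = x - τ, σ = τ, w = u(η,σ), so w_τ = u_σ - u_η and w_xx = u_ηη.
Hence w_τ + w_x = u_σ and the PDE becomes the heat equation u_σ = (1/2)u_ηη on η ∈ ℝ.
Initial data: u(η,0) = w(η,0) = 3sin(η) + sin(3η) + 2sin(4η). Each mode sin(nη) decays as exp(-n²σ/2) on ℝ, so u(η,σ) = Σ c_n exp(-n²σ/2) sin(nη) with c_1=3, c_3=1, c_4=2: u(η,σ) = 2exp(-8σ)sin(4η) + 3exp(-σ/2)sin(η) + exp(-9σ/2)sin(3η).
Substituting back: w(x,τ) = u(x - τ, τ).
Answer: w(x, τ) = 2exp(-8τ)sin(4x - 4τ) + 3exp(-τ/2)sin(x - τ) + exp(-9τ/2)sin(3x - 3τ)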